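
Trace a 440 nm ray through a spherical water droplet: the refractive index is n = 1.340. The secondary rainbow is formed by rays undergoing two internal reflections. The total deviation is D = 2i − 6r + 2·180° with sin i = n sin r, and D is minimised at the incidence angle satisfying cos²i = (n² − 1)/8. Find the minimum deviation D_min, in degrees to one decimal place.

cos²i = (1.79560 − 1)/8 = 0.09945; i = arccos(0.31536) = 71.618°.
sin r = sin 71.618°/1.340 = 0.70819; r = 45.088°.
D_min = 2·71.618° − 6·45.088° + 360° = 232.709°.

232.7°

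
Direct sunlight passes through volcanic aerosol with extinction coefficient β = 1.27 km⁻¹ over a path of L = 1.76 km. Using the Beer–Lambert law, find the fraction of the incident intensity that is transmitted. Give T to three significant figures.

0.107

τ = β·L = 1.27 × 1.76 = 2.2352.
T = exp(−2.2352) = 0.1070.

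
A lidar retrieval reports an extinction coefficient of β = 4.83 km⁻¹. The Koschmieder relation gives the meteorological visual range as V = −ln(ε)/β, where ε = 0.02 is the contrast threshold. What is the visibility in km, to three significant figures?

0.810 km

V = −ln(0.02) / 4.83 = 3.912 / 4.83 = 0.8099 km.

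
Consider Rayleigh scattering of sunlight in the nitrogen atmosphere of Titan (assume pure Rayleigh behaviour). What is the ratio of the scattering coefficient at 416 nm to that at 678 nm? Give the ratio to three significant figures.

Rayleigh scattering ∝ λ⁻⁴, so the ratio of coefficients is the inverse fourth power of the wavelength ratio.
σ(416)/σ(678) = (678/416)⁴ = (1.6298)⁴ = 7.056.

7.06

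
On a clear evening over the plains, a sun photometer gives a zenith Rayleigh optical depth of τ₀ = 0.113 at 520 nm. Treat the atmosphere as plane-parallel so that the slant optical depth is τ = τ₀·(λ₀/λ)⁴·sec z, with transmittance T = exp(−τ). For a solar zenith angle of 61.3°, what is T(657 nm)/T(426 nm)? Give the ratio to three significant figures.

1.54

Airmass: sec 61.3° = 2.0824.
τ(657 nm) = 0.113 × (520/657)⁴ × 2.0824 = 0.113 × 0.3924 × 2.0824 = 0.0923.
τ(426 nm) = 0.113 × (520/426)⁴ × 2.0824 = 0.113 × 2.2201 × 2.0824 = 0.5224.
T(657)/T(426) = exp(τ_B − τ_A) = exp(0.4301) = 1.5374.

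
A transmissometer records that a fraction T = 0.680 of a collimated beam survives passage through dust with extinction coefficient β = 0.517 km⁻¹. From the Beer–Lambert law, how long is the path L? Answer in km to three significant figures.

Beer–Lambert: T = exp(−βL) ⇒ L = −ln(T)/β = −ln(0.680)/0.517 = 0.3857/0.517 = 0.746 km.

0.746 km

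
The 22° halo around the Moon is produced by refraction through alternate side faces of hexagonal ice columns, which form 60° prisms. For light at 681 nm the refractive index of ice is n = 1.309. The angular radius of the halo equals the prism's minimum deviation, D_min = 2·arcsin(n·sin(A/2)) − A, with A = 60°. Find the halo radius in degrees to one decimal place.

n·sin(A/2) = 1.309 × sin 30° = 1.309 × 0.5000 = 0.6545.
D_min = 2·arcsin(0.6545) − 60° = 2 × 40.882° − 60° = 21.763°.

21.8°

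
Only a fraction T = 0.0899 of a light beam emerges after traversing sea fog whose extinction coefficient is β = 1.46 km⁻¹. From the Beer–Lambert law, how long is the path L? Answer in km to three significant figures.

1.65 km

Beer–Lambert: T = exp(−βL) ⇒ L = −ln(T)/β = −ln(0.0899)/1.46 = 2.4091/1.46 = 1.65 km.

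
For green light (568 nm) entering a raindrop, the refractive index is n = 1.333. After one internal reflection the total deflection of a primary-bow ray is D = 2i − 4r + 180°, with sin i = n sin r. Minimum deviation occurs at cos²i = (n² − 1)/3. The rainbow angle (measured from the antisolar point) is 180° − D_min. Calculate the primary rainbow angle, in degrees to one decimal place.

cos²i = (1.77689 − 1)/3 = 0.25896; i = arccos(0.50888) = 59.410°.
sin r = sin 59.410°/1.333 = 0.64579; r = 40.225°.
D_min = 2·59.410° − 4·40.225° + 180° = 137.922°.
Rainbow angle = 180° − D_min = 42.078°.

42.1°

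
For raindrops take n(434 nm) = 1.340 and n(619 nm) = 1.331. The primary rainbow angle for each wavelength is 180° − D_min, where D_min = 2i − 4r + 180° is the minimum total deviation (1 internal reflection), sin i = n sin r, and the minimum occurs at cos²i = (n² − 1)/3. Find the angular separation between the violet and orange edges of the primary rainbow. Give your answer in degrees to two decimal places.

At 434 nm (n = 1.340): cos²i = 0.26520 → i = 59.004°, r = 39.770°, D_min = 138.929°, rainbow angle = 41.071°.
At 619 nm (n = 1.331): cos²i = 0.25719 → i = 59.527°, r = 40.356°, D_min = 137.630°, rainbow angle = 42.370°.
Angular width = |41.071° − 42.370°| = 1.299°.

1.30°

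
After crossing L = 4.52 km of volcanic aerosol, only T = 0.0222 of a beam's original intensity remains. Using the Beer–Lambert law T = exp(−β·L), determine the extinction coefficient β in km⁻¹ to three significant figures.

Beer–Lambert: T = exp(−βL) ⇒ β = −ln(T)/L = −ln(0.0222)/4.52 = 3.8077/4.52 = 0.8424 km⁻¹.

0.842 km⁻¹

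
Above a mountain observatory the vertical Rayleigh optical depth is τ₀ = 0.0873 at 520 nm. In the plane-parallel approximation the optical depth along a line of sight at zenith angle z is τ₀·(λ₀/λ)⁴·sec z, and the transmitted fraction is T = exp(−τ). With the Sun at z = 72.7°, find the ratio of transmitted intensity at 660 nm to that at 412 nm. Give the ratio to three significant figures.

Airmass: sec 72.7° = 3.3628.
τ(660 nm) = 0.0873 × (520/660)⁴ × 3.3628 = 0.0873 × 0.3853 × 3.3628 = 0.1131.
τ(412 nm) = 0.0873 × (520/412)⁴ × 3.3628 = 0.0873 × 2.5376 × 3.3628 = 0.7450.
T(660)/T(412) = exp(τ_B − τ_A) = exp(0.6318) = 1.8811.

1.88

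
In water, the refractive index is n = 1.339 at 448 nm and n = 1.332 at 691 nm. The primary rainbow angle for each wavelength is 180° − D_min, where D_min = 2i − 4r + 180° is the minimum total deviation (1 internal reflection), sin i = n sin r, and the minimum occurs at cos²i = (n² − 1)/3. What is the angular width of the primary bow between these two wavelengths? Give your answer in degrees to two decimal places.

At 448 nm (n = 1.339): cos²i = 0.26431 → i = 59.062°, r = 39.834°, D_min = 138.786°, rainbow angle = 41.214°.
At 691 nm (n = 1.332): cos²i = 0.25807 → i = 59.469°, r = 40.290°, D_min = 137.776°, rainbow angle = 42.224°.
Angular width = |41.214° − 42.224°| = 1.010°.

1.01°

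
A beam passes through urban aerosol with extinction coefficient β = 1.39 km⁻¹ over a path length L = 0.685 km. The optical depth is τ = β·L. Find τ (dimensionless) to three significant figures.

τ = β·L = 1.39 × 0.685 = 0.9522.

0.952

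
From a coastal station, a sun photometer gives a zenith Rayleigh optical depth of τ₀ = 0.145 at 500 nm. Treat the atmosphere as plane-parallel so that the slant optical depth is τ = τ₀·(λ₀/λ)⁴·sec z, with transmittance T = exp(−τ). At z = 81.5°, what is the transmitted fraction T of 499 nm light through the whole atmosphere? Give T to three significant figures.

0.372

sec 81.5° = 6.7655.
τ = 0.145 × (500/499)⁴ × 6.7655 = 0.145 × 1.0080 × 6.7655 = 0.9889.
T = exp(−0.9889) = 0.3720.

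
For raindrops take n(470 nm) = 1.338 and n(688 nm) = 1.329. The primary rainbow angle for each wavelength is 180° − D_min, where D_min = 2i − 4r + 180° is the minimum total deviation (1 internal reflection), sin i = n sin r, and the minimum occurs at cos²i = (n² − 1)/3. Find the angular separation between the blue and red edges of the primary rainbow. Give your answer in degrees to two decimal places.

1.31°

At 470 nm (n = 1.338): cos²i = 0.26341 → i = 59.120°, r = 39.899°, D_min = 138.643°, rainbow angle = 41.357°.
At 688 nm (n = 1.329): cos²i = 0.25541 → i = 59.643°, r = 40.487°, D_min = 137.337°, rainbow angle = 42.663°.
Angular width = |41.357° − 42.663°| = 1.307°.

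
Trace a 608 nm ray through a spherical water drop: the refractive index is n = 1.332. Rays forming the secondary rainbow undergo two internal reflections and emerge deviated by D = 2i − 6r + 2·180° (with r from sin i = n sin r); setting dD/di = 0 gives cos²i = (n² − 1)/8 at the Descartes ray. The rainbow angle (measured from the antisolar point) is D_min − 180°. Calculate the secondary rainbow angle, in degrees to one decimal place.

cos²i = (1.77422 − 1)/8 = 0.09678; i = arccos(0.31109) = 71.875°.
sin r = sin 71.875°/1.332 = 0.71350; r = 45.520°.
D_min = 2·71.875° − 6·45.520° + 360° = 230.628°.
Rainbow angle = D_min − 180° = 50.628°.

50.6°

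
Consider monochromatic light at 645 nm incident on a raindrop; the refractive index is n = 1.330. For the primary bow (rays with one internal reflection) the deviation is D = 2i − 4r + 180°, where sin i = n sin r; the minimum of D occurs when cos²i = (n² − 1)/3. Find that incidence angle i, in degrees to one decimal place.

59.6°

cos²i = (1.330² − 1)/3 = (1.76890 − 1)/3 = 0.25630.
cos i = 0.50626, so i = 59.585°.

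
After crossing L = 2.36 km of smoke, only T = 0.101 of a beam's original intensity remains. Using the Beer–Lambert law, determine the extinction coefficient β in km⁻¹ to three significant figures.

Beer–Lambert: T = exp(−βL) ⇒ β = −ln(T)/L = −ln(0.101)/2.36 = 2.2926/2.36 = 0.9715 km⁻¹.

0.971 km⁻¹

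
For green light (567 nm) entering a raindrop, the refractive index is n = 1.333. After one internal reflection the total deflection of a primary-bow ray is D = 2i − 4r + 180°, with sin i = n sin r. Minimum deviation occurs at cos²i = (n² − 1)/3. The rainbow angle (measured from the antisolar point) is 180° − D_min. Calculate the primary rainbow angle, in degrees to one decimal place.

cos²i = (1.77689 − 1)/3 = 0.25896; i = arccos(0.50888) = 59.410°.
sin r = sin 59.410°/1.333 = 0.64579; r = 40.225°.
D_min = 2·59.410° − 4·40.225° + 180° = 137.922°.
Rainbow angle = 180° − D_min = 42.078°.

42.1°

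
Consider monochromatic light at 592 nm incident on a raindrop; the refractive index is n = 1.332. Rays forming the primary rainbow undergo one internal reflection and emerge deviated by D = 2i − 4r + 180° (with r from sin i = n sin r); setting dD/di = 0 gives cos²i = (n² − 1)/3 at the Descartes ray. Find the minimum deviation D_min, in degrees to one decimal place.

137.8°

cos²i = (1.77422 − 1)/3 = 0.25807; i = arccos(0.50801) = 59.469°.
sin r = sin 59.469°/1.332 = 0.64666; r = 40.290°.
D_min = 2·59.469° − 4·40.290° + 180° = 137.776°.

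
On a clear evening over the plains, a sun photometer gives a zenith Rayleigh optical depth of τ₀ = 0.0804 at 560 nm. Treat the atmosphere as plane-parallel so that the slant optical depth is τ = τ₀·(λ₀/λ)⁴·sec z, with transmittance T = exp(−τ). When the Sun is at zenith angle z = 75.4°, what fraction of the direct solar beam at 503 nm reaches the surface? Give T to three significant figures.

0.613

sec 75.4° = 3.9672.
τ = 0.0804 × (560/503)⁴ × 3.9672 = 0.0804 × 1.5363 × 3.9672 = 0.4900.
T = exp(−0.4900) = 0.6126.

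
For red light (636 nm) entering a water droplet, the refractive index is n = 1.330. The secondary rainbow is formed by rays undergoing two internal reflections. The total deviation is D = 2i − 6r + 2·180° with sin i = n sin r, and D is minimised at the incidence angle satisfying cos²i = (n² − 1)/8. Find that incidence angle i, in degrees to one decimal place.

cos²i = (1.330² − 1)/8 = (1.76890 − 1)/8 = 0.09611.
cos i = 0.31002, so i = 71.940°.

71.9°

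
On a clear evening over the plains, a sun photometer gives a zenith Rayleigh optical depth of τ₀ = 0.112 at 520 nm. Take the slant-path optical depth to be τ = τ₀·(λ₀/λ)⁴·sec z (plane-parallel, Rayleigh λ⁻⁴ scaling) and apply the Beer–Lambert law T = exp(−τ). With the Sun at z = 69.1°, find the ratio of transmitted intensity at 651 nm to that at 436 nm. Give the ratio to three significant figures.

Airmass: sec 69.1° = 2.8032.
τ(651 nm) = 0.112 × (520/651)⁴ × 2.8032 = 0.112 × 0.4071 × 2.8032 = 0.1278.
τ(436 nm) = 0.112 × (520/436)⁴ × 2.8032 = 0.112 × 2.0233 × 2.8032 = 0.6352.
T(651)/T(436) = exp(τ_B − τ_A) = exp(0.5074) = 1.6610.

1.66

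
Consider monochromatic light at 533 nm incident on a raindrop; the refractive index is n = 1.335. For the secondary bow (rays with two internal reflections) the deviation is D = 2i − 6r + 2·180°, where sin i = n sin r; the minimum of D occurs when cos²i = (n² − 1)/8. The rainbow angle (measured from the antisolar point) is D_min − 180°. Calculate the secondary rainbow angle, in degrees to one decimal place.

cos²i = (1.78222 − 1)/8 = 0.09778; i = arccos(0.31269) = 71.778°.
sin r = sin 71.778°/1.335 = 0.71150; r = 45.357°.
D_min = 2·71.778° − 6·45.357° + 360° = 231.414°.
Rainbow angle = D_min − 180° = 51.414°.

51.4°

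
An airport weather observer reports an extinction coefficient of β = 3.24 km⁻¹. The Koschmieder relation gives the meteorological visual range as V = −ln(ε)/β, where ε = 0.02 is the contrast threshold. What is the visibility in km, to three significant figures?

V = −ln(0.02) / 3.24 = 3.912 / 3.24 = 1.2074 km.

1.21 km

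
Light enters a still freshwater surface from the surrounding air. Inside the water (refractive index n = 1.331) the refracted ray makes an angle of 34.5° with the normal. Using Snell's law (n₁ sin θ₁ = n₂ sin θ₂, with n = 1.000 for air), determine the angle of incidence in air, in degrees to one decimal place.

48.9°

Snell: sin θ_i = n · sin θ_r = 1.331 × sin 34.5° = 1.331 × 0.5664 = 0.7539.
θ_i = arcsin(0.7539) = 48.93°.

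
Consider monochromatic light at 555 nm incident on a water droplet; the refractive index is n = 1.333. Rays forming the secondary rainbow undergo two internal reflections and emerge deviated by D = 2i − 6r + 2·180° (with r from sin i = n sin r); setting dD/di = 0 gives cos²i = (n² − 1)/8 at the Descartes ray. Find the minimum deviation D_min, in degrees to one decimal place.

230.9°

cos²i = (1.77689 − 1)/8 = 0.09711; i = arccos(0.31163) = 71.843°.
sin r = sin 71.843°/1.333 = 0.71283; r = 45.466°.
D_min = 2·71.843° − 6·45.466° + 360° = 230.891°.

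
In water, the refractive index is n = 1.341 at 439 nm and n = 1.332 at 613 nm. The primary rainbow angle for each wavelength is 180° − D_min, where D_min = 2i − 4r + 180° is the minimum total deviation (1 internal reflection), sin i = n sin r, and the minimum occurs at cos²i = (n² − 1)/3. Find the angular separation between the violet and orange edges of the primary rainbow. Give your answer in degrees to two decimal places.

1.29°

At 439 nm (n = 1.341): cos²i = 0.26609 → i = 58.946°, r = 39.705°, D_min = 139.071°, rainbow angle = 40.929°.
At 613 nm (n = 1.332): cos²i = 0.25807 → i = 59.469°, r = 40.290°, D_min = 137.776°, rainbow angle = 42.224°.
Angular width = |40.929° − 42.224°| = 1.295°.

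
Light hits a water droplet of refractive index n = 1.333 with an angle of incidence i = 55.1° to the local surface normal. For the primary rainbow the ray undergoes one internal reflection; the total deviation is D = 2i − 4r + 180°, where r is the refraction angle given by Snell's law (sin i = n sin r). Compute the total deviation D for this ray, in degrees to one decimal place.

sin r = sin 55.1° / 1.333 = 0.8202/1.333 = 0.6153; r = 37.97°.
D = 2·55.1° − 4·37.97° + 180° = 110.20° − 151.89° + 180° = 138.31°.

138.3°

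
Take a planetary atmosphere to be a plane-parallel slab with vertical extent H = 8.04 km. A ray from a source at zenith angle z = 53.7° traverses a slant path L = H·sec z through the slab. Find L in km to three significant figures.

sec z = 1/cos 53.7° = 1.6892.
L = 8.04 × 1.6892 = 13.581 km.

13.6 km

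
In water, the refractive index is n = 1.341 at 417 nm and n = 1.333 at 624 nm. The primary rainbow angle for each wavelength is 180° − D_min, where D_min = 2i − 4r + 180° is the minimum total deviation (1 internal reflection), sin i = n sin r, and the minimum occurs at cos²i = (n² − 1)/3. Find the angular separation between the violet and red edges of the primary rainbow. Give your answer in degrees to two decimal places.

1.15°

At 417 nm (n = 1.341): cos²i = 0.26609 → i = 58.946°, r = 39.705°, D_min = 139.071°, rainbow angle = 40.929°.
At 624 nm (n = 1.333): cos²i = 0.25896 → i = 59.410°, r = 40.225°, D_min = 137.922°, rainbow angle = 42.078°.
Angular width = |40.929° − 42.078°| = 1.149°.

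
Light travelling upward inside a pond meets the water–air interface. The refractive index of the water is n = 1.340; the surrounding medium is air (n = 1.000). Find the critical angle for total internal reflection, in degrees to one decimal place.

sin θ_c = n_air / n = 1.000 / 1.340 = 0.7463.
θ_c = arcsin(0.7463) = 48.27°.

48.3°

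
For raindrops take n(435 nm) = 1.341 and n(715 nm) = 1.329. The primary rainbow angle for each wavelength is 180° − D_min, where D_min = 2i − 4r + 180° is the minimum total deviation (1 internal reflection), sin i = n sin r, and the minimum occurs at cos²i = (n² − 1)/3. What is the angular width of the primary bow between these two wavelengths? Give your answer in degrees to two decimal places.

At 435 nm (n = 1.341): cos²i = 0.26609 → i = 58.946°, r = 39.705°, D_min = 139.071°, rainbow angle = 40.929°.
At 715 nm (n = 1.329): cos²i = 0.25541 → i = 59.643°, r = 40.487°, D_min = 137.337°, rainbow angle = 42.663°.
Angular width = |40.929° − 42.663°| = 1.735°.

1.73°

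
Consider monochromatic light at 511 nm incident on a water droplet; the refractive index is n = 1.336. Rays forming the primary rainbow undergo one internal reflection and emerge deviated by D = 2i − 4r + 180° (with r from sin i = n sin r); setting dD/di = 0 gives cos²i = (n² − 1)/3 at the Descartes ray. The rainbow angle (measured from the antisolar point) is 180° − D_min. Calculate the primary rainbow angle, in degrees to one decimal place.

cos²i = (1.78490 − 1)/3 = 0.26163; i = arccos(0.51150) = 59.236°.
sin r = sin 59.236°/1.336 = 0.64318; r = 40.029°.
D_min = 2·59.236° − 4·40.029° + 180° = 138.356°.
Rainbow angle = 180° − D_min = 41.644°.

41.6°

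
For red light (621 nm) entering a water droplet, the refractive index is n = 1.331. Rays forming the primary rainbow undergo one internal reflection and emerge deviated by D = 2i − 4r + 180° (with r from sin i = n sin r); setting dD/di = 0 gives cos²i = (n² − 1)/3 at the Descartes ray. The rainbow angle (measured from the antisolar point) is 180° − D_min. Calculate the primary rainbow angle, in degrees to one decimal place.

cos²i = (1.77156 − 1)/3 = 0.25719; i = arccos(0.50714) = 59.527°.
sin r = sin 59.527°/1.331 = 0.64753; r = 40.356°.
D_min = 2·59.527° − 4·40.356° + 180° = 137.630°.
Rainbow angle = 180° − D_min = 42.370°.

42.4°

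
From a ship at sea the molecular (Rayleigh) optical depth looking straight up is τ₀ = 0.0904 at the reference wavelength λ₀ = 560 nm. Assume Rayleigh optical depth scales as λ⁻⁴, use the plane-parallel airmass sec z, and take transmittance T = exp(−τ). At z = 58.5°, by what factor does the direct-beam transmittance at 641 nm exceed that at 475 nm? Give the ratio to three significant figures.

1.26

Airmass: sec 58.5° = 1.9139.
τ(641 nm) = 0.0904 × (560/641)⁴ × 1.9139 = 0.0904 × 0.5825 × 1.9139 = 0.1008.
τ(475 nm) = 0.0904 × (560/475)⁴ × 1.9139 = 0.0904 × 1.9319 × 1.9139 = 0.3342.
T(641)/T(475) = exp(τ_B − τ_A) = exp(0.2335) = 1.2630.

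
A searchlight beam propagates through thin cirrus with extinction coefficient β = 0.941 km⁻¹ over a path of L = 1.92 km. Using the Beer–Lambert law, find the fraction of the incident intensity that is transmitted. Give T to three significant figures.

0.164

τ = β·L = 0.941 × 1.92 = 1.8067.
T = exp(−1.8067) = 0.1642.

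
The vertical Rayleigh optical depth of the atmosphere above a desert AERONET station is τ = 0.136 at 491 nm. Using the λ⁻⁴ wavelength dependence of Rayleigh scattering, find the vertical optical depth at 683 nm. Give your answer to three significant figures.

τ(683 nm) = τ(491 nm) × (491/683)⁴ = 0.136 × (0.7189)⁴ = 0.136 × 0.2671 = 0.0363.

0.0363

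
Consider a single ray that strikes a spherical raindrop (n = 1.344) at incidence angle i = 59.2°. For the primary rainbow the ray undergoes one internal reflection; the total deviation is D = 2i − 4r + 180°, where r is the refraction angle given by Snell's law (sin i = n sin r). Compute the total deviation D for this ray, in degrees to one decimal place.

139.5°

sin r = sin 59.2° / 1.344 = 0.8590/1.344 = 0.6391; r = 39.73°.
D = 2·59.2° − 4·39.73° + 180° = 118.40° − 158.90° + 180° = 139.50°.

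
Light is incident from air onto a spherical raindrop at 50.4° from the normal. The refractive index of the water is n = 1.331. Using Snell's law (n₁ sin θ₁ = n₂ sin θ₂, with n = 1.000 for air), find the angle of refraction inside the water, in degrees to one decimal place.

35.4°

Snell: sin θ_r = sin θ_i / n = sin 50.4° / 1.331 = 0.7705 / 1.331 = 0.5789.
θ_r = arcsin(0.5789) = 35.37°.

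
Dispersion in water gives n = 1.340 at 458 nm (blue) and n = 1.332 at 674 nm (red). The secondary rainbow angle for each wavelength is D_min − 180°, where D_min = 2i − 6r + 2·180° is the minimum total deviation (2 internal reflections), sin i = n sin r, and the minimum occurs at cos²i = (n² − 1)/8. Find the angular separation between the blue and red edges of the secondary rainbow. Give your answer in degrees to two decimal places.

2.08°

At 458 nm (n = 1.340): cos²i = 0.09945 → i = 71.618°, r = 45.088°, D_min = 232.709°, rainbow angle = 52.709°.
At 674 nm (n = 1.332): cos²i = 0.09678 → i = 71.875°, r = 45.520°, D_min = 230.628°, rainbow angle = 50.628°.
Angular width = |52.709° − 50.628°| = 2.080°.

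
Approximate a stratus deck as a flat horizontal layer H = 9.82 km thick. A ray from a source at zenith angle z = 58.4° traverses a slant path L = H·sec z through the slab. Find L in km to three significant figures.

18.7 km

sec z = 1/cos 58.4° = 1.9084.
L = 9.82 × 1.9084 = 18.741 km.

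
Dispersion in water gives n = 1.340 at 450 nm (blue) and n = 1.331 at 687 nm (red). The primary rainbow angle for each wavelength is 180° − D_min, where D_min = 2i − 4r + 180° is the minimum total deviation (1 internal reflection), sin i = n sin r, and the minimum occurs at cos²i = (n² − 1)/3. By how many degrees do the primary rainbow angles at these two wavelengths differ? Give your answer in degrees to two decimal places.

At 450 nm (n = 1.340): cos²i = 0.26520 → i = 59.004°, r = 39.770°, D_min = 138.929°, rainbow angle = 41.071°.
At 687 nm (n = 1.331): cos²i = 0.25719 → i = 59.527°, r = 40.356°, D_min = 137.630°, rainbow angle = 42.370°.
Angular width = |41.071° − 42.370°| = 1.299°.

1.30°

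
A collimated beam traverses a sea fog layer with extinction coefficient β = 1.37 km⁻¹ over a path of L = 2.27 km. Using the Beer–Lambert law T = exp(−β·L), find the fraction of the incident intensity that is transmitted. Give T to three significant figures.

0.0446

τ = β·L = 1.37 × 2.27 = 3.1099.
T = exp(−3.1099) = 0.0446.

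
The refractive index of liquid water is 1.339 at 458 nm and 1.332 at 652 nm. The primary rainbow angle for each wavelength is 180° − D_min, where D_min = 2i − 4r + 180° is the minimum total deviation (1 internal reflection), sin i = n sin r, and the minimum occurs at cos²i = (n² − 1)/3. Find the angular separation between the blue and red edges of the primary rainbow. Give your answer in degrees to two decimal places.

At 458 nm (n = 1.339): cos²i = 0.26431 → i = 59.062°, r = 39.834°, D_min = 138.786°, rainbow angle = 41.214°.
At 652 nm (n = 1.332): cos²i = 0.25807 → i = 59.469°, r = 40.290°, D_min = 137.776°, rainbow angle = 42.224°.
Angular width = |41.214° − 42.224°| = 1.010°.

1.01°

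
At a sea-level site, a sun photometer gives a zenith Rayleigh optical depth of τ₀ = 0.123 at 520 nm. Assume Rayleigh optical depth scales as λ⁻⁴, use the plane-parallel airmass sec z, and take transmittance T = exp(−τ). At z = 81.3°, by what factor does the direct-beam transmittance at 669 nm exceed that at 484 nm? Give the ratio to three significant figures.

2.20

Airmass: sec 81.3° = 6.6111.
τ(669 nm) = 0.123 × (520/669)⁴ × 6.6111 = 0.123 × 0.3650 × 6.6111 = 0.2968.
τ(484 nm) = 0.123 × (520/484)⁴ × 6.6111 = 0.123 × 1.3324 × 6.6111 = 1.0835.
T(669)/T(484) = exp(τ_B − τ_A) = exp(0.7866) = 2.1960.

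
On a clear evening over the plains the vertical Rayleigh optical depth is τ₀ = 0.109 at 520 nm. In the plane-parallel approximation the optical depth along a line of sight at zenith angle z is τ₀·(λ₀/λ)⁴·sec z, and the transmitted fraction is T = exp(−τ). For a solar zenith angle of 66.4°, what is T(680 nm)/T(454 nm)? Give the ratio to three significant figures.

Airmass: sec 66.4° = 2.4978.
τ(680 nm) = 0.109 × (520/680)⁴ × 2.4978 = 0.109 × 0.3420 × 2.4978 = 0.0931.
τ(454 nm) = 0.109 × (520/454)⁴ × 2.4978 = 0.109 × 1.7210 × 2.4978 = 0.4686.
T(680)/T(454) = exp(τ_B − τ_A) = exp(0.3755) = 1.4557.

1.46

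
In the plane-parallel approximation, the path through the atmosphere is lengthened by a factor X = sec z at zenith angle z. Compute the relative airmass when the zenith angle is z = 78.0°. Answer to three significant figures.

X = sec z = 1/cos 78.0° = 1/0.2079 = 4.8097.

4.81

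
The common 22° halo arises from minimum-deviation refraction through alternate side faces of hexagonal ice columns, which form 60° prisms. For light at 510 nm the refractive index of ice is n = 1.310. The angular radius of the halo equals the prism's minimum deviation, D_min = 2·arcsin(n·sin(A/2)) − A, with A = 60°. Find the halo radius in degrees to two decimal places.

n·sin(A/2) = 1.310 × sin 30° = 1.310 × 0.5000 = 0.6550.
D_min = 2·arcsin(0.6550) − 60° = 2 × 40.920° − 60° = 21.839°.

21.84°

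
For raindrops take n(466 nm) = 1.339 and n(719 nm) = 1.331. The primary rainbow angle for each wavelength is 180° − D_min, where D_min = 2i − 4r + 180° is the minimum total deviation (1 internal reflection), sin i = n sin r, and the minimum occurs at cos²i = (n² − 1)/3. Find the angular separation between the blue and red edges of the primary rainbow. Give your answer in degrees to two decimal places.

1.16°

At 466 nm (n = 1.339): cos²i = 0.26431 → i = 59.062°, r = 39.834°, D_min = 138.786°, rainbow angle = 41.214°.
At 719 nm (n = 1.331): cos²i = 0.25719 → i = 59.527°, r = 40.356°, D_min = 137.630°, rainbow angle = 42.370°.
Angular width = |41.214° − 42.370°| = 1.156°.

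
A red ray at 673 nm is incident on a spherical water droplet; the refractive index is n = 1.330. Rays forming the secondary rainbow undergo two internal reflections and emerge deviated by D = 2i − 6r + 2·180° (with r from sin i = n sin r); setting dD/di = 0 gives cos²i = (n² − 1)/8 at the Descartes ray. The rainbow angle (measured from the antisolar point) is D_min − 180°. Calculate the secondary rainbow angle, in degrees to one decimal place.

cos²i = (1.76890 − 1)/8 = 0.09611; i = arccos(0.31002) = 71.940°.
sin r = sin 71.940°/1.330 = 0.71483; r = 45.630°.
D_min = 2·71.940° − 6·45.630° + 360° = 230.101°.
Rainbow angle = D_min − 180° = 50.101°.

50.1°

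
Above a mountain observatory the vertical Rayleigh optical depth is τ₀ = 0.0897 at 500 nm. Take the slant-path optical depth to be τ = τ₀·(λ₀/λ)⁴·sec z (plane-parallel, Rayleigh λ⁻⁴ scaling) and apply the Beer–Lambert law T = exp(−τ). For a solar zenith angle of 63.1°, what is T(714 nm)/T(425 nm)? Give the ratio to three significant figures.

Airmass: sec 63.1° = 2.2103.
τ(714 nm) = 0.0897 × (500/714)⁴ × 2.2103 = 0.0897 × 0.2405 × 2.2103 = 0.0477.
τ(425 nm) = 0.0897 × (500/425)⁴ × 2.2103 = 0.0897 × 1.9157 × 2.2103 = 0.3798.
T(714)/T(425) = exp(τ_B − τ_A) = exp(0.3321) = 1.3939.

1.39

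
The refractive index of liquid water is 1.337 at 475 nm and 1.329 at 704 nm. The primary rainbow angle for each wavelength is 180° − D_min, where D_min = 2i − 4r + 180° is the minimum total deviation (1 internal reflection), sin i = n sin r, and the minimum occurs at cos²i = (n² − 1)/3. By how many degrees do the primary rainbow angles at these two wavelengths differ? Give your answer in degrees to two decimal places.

At 475 nm (n = 1.337): cos²i = 0.26252 → i = 59.178°, r = 39.964°, D_min = 138.500°, rainbow angle = 41.500°.
At 704 nm (n = 1.329): cos²i = 0.25541 → i = 59.643°, r = 40.487°, D_min = 137.337°, rainbow angle = 42.663°.
Angular width = |41.500° − 42.663°| = 1.163°.

1.16°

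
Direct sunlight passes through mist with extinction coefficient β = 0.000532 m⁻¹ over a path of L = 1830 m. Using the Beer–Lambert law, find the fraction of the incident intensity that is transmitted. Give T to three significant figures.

τ = β·L = 0.000532 × 1830 = 0.9736.
T = exp(−0.9736) = 0.3777.

0.378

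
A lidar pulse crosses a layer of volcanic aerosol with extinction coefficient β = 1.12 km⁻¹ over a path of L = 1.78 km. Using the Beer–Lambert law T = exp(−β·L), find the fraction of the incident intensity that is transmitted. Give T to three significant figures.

0.136

τ = β·L = 1.12 × 1.78 = 1.9936.
T = exp(−1.9936) = 0.1362.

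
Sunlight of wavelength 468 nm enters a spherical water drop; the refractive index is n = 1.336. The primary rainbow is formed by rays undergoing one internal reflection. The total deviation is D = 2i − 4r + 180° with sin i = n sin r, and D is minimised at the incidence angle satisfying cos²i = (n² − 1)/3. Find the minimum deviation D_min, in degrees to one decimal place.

cos²i = (1.78490 − 1)/3 = 0.26163; i = arccos(0.51150) = 59.236°.
sin r = sin 59.236°/1.336 = 0.64318; r = 40.029°.
D_min = 2·59.236° − 4·40.029° + 180° = 138.356°.

138.4°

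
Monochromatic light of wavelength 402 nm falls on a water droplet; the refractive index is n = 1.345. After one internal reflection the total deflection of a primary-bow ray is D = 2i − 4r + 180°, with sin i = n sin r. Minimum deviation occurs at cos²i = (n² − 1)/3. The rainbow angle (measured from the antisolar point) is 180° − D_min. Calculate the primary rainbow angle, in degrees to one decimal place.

cos²i = (1.80902 − 1)/3 = 0.26967; i = arccos(0.51930) = 58.715°.
sin r = sin 58.715°/1.345 = 0.63538; r = 39.448°.
D_min = 2·58.715° − 4·39.448° + 180° = 139.635°.
Rainbow angle = 180° − D_min = 40.365°.

40.4°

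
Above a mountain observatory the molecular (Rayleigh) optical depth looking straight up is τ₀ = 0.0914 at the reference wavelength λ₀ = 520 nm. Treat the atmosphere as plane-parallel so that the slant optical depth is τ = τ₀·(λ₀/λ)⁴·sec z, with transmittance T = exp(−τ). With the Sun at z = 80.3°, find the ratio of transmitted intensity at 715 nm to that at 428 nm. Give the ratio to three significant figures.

Airmass: sec 80.3° = 5.9351.
τ(715 nm) = 0.0914 × (520/715)⁴ × 5.9351 = 0.0914 × 0.2798 × 5.9351 = 0.1518.
τ(428 nm) = 0.0914 × (520/428)⁴ × 5.9351 = 0.0914 × 2.1789 × 5.9351 = 1.1820.
T(715)/T(428) = exp(τ_B − τ_A) = exp(1.0302) = 2.8017.

2.80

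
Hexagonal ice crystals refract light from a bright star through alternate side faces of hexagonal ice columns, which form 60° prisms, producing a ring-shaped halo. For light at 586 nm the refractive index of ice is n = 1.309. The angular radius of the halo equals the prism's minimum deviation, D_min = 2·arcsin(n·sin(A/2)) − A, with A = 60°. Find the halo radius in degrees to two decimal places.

n·sin(A/2) = 1.309 × sin 30° = 1.309 × 0.5000 = 0.6545.
D_min = 2·arcsin(0.6545) − 60° = 2 × 40.882° − 60° = 21.763°.

21.76°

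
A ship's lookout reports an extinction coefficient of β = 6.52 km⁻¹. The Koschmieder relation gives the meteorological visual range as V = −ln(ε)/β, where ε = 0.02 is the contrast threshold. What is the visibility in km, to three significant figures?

0.600 km

V = −ln(0.02) / 6.52 = 3.912 / 6.52 = 0.6000 km.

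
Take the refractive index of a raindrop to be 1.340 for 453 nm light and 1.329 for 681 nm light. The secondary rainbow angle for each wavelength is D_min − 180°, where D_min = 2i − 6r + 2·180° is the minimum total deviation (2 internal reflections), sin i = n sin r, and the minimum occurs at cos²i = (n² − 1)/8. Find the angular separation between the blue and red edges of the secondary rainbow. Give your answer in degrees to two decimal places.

2.87°

At 453 nm (n = 1.340): cos²i = 0.09945 → i = 71.618°, r = 45.088°, D_min = 232.709°, rainbow angle = 52.709°.
At 681 nm (n = 1.329): cos²i = 0.09578 → i = 71.972°, r = 45.685°, D_min = 229.837°, rainbow angle = 49.837°.
Angular width = |52.709° − 49.837°| = 2.872°.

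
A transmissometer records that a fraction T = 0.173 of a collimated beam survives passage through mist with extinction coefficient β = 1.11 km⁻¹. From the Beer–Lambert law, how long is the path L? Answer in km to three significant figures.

1.58 km

Beer–Lambert: T = exp(−βL) ⇒ L = −ln(T)/β = −ln(0.173)/1.11 = 1.7545/1.11 = 1.581 km.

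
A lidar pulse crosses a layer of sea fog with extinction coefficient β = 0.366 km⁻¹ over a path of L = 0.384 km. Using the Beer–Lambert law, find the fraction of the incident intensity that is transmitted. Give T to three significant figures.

0.869

τ = β·L = 0.366 × 0.384 = 0.1405.
T = exp(−0.1405) = 0.8689.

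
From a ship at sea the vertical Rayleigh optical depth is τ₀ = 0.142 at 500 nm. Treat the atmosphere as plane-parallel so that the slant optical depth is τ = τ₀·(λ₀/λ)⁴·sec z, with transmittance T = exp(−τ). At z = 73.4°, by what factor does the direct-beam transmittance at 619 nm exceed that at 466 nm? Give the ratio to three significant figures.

1.56

Airmass: sec 73.4° = 3.5003.
τ(619 nm) = 0.142 × (500/619)⁴ × 3.5003 = 0.142 × 0.4257 × 3.5003 = 0.2116.
τ(466 nm) = 0.142 × (500/466)⁴ × 3.5003 = 0.142 × 1.3254 × 3.5003 = 0.6588.
T(619)/T(466) = exp(τ_B − τ_A) = exp(0.4472) = 1.5639.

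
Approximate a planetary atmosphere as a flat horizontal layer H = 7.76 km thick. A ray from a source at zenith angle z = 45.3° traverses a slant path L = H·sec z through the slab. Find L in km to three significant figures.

11.0 km

sec z = 1/cos 45.3° = 1.4217.
L = 7.76 × 1.4217 = 11.032 km.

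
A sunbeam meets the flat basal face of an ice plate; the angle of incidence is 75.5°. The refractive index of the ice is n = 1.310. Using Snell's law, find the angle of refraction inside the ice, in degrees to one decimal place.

Snell: sin θ_r = sin θ_i / n = sin 75.5° / 1.310 = 0.9681 / 1.310 = 0.7390.
θ_r = arcsin(0.7390) = 47.65°.

47.7°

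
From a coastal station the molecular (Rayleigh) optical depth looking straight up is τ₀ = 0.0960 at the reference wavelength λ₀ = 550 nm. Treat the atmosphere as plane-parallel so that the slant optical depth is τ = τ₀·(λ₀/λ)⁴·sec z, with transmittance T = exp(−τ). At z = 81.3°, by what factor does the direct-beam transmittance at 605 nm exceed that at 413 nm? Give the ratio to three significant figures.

Airmass: sec 81.3° = 6.6111.
τ(605 nm) = 0.0960 × (550/605)⁴ × 6.6111 = 0.0960 × 0.6830 × 6.6111 = 0.4335.
τ(413 nm) = 0.0960 × (550/413)⁴ × 6.6111 = 0.0960 × 3.1452 × 6.6111 = 1.9962.
T(605)/T(413) = exp(τ_B − τ_A) = exp(1.5627) = 4.7716.

4.77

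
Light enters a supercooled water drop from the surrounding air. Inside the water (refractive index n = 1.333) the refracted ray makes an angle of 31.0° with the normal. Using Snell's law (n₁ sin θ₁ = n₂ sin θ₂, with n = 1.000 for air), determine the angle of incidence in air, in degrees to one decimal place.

Snell: sin θ_i = n · sin θ_r = 1.333 × sin 31.0° = 1.333 × 0.5150 = 0.6865.
θ_i = arcsin(0.6865) = 43.36°.

43.4°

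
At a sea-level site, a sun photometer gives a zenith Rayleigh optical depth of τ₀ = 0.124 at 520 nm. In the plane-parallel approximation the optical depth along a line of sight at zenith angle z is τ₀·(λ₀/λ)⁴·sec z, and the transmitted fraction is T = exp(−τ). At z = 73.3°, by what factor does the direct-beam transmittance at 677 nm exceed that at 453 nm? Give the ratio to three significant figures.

1.82

Airmass: sec 73.3° = 3.4799.
τ(677 nm) = 0.124 × (520/677)⁴ × 3.4799 = 0.124 × 0.3481 × 3.4799 = 0.1502.
τ(453 nm) = 0.124 × (520/453)⁴ × 3.4799 = 0.124 × 1.7363 × 3.4799 = 0.7492.
T(677)/T(453) = exp(τ_B − τ_A) = exp(0.5990) = 1.8204.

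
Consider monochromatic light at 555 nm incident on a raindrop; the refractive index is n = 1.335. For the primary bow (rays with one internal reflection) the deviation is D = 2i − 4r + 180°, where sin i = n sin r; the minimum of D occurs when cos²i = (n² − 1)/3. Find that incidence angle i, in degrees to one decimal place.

cos²i = (1.335² − 1)/3 = (1.78222 − 1)/3 = 0.26074.
cos i = 0.51063, so i = 59.294°.

59.3°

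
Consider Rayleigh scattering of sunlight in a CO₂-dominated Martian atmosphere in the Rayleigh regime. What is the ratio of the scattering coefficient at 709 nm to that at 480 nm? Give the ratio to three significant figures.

Rayleigh scattering ∝ λ⁻⁴, so the ratio of coefficients is the inverse fourth power of the wavelength ratio.
σ(709)/σ(480) = (480/709)⁴ = (0.6770)⁴ = 0.2101.

0.210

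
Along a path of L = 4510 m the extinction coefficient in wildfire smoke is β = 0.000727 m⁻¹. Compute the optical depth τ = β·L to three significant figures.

τ = β·L = 0.000727 × 4510 = 3.2788.

3.28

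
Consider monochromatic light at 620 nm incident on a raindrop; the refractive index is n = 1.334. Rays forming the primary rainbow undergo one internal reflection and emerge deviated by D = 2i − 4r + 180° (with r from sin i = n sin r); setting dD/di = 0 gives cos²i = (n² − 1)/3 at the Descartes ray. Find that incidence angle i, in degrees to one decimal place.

cos²i = (1.334² − 1)/3 = (1.77956 − 1)/3 = 0.25985.
cos i = 0.50976, so i = 59.352°.

59.4°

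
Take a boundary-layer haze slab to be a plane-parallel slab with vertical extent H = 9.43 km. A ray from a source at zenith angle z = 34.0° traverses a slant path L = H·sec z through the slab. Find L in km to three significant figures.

11.4 km

sec z = 1/cos 34.0° = 1.2062.
L = 9.43 × 1.2062 = 11.375 km.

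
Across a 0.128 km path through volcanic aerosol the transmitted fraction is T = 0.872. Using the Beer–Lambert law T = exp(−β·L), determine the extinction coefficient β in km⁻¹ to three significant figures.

1.07 km⁻¹

Beer–Lambert: T = exp(−βL) ⇒ β = −ln(T)/L = −ln(0.872)/0.128 = 0.1370/0.128 = 1.07 km⁻¹.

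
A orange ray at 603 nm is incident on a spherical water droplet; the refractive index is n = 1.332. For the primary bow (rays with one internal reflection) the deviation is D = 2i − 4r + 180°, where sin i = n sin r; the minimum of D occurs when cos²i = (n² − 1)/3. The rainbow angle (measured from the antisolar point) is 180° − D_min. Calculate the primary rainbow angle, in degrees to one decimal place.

cos²i = (1.77422 − 1)/3 = 0.25807; i = arccos(0.50801) = 59.469°.
sin r = sin 59.469°/1.332 = 0.64666; r = 40.290°.
D_min = 2·59.469° − 4·40.290° + 180° = 137.776°.
Rainbow angle = 180° − D_min = 42.224°.

42.2°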